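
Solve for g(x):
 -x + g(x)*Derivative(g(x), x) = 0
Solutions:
 g(x) = -sqrt(C1 + x^2)
 g(x) = sqrt(C1 + x^2)


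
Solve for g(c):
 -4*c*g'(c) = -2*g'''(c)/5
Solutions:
 g(c) = C1 + Integral(C2*airyai(10^(1/3)*c) + C3*airybi(10^(1/3)*c), c)


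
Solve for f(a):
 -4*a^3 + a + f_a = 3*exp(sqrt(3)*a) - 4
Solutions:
 f(a) = C1 + a^4 - a^2/2 - 4*a + sqrt(3)*exp(sqrt(3)*a)


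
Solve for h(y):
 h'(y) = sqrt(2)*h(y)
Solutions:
 h(y) = C1*exp(sqrt(2)*y)


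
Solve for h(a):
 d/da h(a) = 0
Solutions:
 h(a) = C1


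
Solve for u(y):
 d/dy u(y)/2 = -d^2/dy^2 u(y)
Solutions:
 u(y) = C1 + C2*exp(-y/2)


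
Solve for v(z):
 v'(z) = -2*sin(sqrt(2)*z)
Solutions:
 v(z) = C1 + sqrt(2)*cos(sqrt(2)*z)


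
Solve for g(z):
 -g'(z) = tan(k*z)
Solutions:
 g(z) = C1 - Piecewise((-log(cos(k*z))/k, Ne(k, 0)), (0, True))


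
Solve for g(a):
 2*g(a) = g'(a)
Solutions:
 g(a) = C1*exp(2*a)


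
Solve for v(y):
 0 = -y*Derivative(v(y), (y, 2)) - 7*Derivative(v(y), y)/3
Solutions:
 v(y) = C1 + C2/y^(4/3)


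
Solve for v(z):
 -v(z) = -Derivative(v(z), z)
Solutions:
 v(z) = C1*exp(z)


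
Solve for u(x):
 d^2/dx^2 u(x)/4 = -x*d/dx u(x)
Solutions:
 u(x) = C1 + C2*erf(sqrt(2)*x)


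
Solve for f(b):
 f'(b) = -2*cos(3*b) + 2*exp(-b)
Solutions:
 f(b) = C1 - 2*sin(3*b)/3 - 2*exp(-b)


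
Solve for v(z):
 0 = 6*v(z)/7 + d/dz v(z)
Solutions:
 v(z) = C1*exp(-6*z/7)


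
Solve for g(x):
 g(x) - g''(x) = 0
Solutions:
 g(x) = C1*exp(-x) + C2*exp(x)


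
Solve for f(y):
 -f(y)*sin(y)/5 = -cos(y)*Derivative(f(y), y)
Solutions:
 f(y) = C1/cos(y)^(1/5)


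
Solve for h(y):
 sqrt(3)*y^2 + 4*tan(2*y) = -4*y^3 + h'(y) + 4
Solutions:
 h(y) = C1 + y^4 + sqrt(3)*y^3/3 - 4*y - 2*log(cos(2*y))


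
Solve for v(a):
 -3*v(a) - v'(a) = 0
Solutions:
 v(a) = C1*exp(-3*a)


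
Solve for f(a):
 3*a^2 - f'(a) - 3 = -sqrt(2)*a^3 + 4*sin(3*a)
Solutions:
 f(a) = C1 + sqrt(2)*a^4/4 + a^3 - 3*a + 4*cos(3*a)/3


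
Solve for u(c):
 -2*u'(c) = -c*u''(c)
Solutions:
 u(c) = C1 + C2*c^3


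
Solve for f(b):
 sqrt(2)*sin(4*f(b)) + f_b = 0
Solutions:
 f(b) = -acos((-C1 - exp(8*sqrt(2)*b))/(C1 - exp(8*sqrt(2)*b)))/4 + pi/2
 f(b) = acos((-C1 - exp(8*sqrt(2)*b))/(C1 - exp(8*sqrt(2)*b)))/4


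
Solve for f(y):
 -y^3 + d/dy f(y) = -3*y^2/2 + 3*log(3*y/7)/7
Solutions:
 f(y) = C1 + y^4/4 - y^3/2 + 3*y*log(y)/7 - 3*y*log(7)/7 - 3*y/7 + 3*y*log(3)/7


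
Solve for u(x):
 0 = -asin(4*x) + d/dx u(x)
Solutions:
 u(x) = C1 + x*asin(4*x) + sqrt(1 - 16*x^2)/4


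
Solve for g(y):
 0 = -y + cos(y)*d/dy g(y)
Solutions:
 g(y) = C1 + Integral(y/cos(y), y)


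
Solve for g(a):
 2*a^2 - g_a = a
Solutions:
 g(a) = C1 + 2*a^3/3 - a^2/2


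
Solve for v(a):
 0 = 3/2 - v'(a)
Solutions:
 v(a) = C1 + 3*a/2


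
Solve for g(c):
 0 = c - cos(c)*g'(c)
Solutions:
 g(c) = C1 + Integral(c/cos(c), c)


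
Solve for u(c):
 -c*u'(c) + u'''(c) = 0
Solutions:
 u(c) = C1 + Integral(C2*airyai(c) + C3*airybi(c), c)


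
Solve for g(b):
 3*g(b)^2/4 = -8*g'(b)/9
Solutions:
 g(b) = 32/(C1 + 27*b)


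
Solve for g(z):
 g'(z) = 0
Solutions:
 g(z) = C1


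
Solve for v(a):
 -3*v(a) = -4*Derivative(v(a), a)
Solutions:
 v(a) = C1*exp(3*a/4)


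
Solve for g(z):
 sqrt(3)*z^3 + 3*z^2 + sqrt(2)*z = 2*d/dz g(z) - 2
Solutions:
 g(z) = C1 + sqrt(3)*z^4/8 + z^3/2 + sqrt(2)*z^2/4 + z


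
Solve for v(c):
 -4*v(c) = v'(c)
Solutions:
 v(c) = C1*exp(-4*c)


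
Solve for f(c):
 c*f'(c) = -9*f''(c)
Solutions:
 f(c) = C1 + C2*erf(sqrt(2)*c/6)


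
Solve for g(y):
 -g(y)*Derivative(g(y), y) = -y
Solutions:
 g(y) = -sqrt(C1 + y^2)
 g(y) = sqrt(C1 + y^2)


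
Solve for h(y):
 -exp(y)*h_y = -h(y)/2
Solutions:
 h(y) = C1*exp(-exp(-y)/2)


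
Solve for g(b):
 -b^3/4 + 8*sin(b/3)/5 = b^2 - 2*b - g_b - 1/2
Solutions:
 g(b) = C1 + b^4/16 + b^3/3 - b^2 - b/2 + 24*cos(b/3)/5


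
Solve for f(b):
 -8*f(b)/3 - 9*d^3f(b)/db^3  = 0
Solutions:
 f(b) = C3*exp(-2*b/3) + (C1*sin(sqrt(3)*b/3) + C2*cos(sqrt(3)*b/3))*exp(b/3)


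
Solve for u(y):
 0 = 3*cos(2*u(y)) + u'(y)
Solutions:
 u(y) = -asin((C1 + exp(12*y))/(C1 - exp(12*y)))/2 + pi/2
 u(y) = asin((C1 + exp(12*y))/(C1 - exp(12*y)))/2


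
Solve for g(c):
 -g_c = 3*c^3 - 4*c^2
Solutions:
 g(c) = C1 - 3*c^4/4 + 4*c^3/3


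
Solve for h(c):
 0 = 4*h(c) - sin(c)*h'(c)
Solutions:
 h(c) = C1*(cos(c)^2 - 2*cos(c) + 1)/(cos(c)^2 + 2*cos(c) + 1)


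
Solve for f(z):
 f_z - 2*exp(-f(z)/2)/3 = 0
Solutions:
 f(z) = 2*log(C1 + z/3)


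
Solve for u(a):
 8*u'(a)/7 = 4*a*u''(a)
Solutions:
 u(a) = C1 + C2*a^(9/7)


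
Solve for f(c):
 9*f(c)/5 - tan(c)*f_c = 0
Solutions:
 f(c) = C1*sin(c)^(9/5)


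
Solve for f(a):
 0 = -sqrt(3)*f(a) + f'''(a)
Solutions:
 f(a) = C3*exp(3^(1/6)*a) + (C1*sin(3^(2/3)*a/2) + C2*cos(3^(2/3)*a/2))*exp(-3^(1/6)*a/2)


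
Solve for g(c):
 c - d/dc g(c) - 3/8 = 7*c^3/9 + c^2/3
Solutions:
 g(c) = C1 - 7*c^4/36 - c^3/9 + c^2/2 - 3*c/8


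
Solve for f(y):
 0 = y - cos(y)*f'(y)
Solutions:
 f(y) = C1 + Integral(y/cos(y), y)


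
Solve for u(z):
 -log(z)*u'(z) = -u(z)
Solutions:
 u(z) = C1*exp(li(z))


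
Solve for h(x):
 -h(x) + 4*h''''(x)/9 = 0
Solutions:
 h(x) = C1*exp(-sqrt(6)*x/2) + C2*exp(sqrt(6)*x/2) + C3*sin(sqrt(6)*x/2) + C4*cos(sqrt(6)*x/2)


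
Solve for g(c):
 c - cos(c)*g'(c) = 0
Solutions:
 g(c) = C1 + Integral(c/cos(c), c)


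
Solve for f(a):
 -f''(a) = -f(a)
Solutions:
 f(a) = C1*exp(-a) + C2*exp(a)


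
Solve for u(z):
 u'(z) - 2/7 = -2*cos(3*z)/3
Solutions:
 u(z) = C1 + 2*z/7 - 2*sin(3*z)/9


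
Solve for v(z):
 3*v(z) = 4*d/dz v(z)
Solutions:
 v(z) = C1*exp(3*z/4)


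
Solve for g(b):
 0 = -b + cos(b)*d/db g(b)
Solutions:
 g(b) = C1 + Integral(b/cos(b), b)


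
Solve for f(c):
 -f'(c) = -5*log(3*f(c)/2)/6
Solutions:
 6*Integral(1/(-log(_y) - log(3) + log(2)), (_y, f(c)))/5 = C1 - c


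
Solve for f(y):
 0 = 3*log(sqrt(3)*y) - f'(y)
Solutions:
 f(y) = C1 + 3*y*log(y) - 3*y + 3*y*log(3)/2


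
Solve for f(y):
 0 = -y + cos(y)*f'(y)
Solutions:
 f(y) = C1 + Integral(y/cos(y), y)


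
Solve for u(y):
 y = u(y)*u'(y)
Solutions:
 u(y) = -sqrt(C1 + y^2)
 u(y) = sqrt(C1 + y^2)


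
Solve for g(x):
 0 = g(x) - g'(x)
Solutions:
 g(x) = C1*exp(x)


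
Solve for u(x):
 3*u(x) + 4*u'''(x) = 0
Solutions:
 u(x) = C3*exp(-6^(1/3)*x/2) + (C1*sin(2^(1/3)*3^(5/6)*x/4) + C2*cos(2^(1/3)*3^(5/6)*x/4))*exp(6^(1/3)*x/4)


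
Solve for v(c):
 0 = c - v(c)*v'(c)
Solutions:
 v(c) = -sqrt(C1 + c^2)
 v(c) = sqrt(C1 + c^2)


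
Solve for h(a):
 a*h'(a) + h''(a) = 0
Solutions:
 h(a) = C1 + C2*erf(sqrt(2)*a/2)


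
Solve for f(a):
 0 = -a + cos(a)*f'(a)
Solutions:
 f(a) = C1 + Integral(a/cos(a), a)


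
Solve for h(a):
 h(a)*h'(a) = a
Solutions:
 h(a) = -sqrt(C1 + a^2)
 h(a) = sqrt(C1 + a^2)


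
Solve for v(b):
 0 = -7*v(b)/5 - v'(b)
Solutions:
 v(b) = C1*exp(-7*b/5)


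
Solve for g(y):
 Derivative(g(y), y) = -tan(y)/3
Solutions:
 g(y) = C1 + log(cos(y))/3


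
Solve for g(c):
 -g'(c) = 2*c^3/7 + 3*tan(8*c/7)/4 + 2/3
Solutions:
 g(c) = C1 - c^4/14 - 2*c/3 + 21*log(cos(8*c/7))/32


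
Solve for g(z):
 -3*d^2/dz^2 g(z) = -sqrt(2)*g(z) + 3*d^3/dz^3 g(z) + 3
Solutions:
 g(z) = C1*exp(-z*(2*2^(1/3)/(-2 + sqrt(-4 + (2 - 9*sqrt(2))^2) + 9*sqrt(2))^(1/3) + 4 + 2^(2/3)*(-2 + sqrt(-4 + (2 - 9*sqrt(2))^2) + 9*sqrt(2))^(1/3))/12)*sin(2^(1/3)*sqrt(3)*z*(-2^(1/3)*(-2 + sqrt(-4 + (2 - 9*sqrt(2))^2) + 9*sqrt(2))^(1/3) + 2/(-2 + sqrt(-4 + (2 - 9*sqrt(2))^2) + 9*sqrt(2))^(1/3))/12) + C2*exp(-z*(2*2^(1/3)/(-2 + sqrt(-4 + (2 - 9*sqrt(2))^2) + 9*sqrt(2))^(1/3) + 4 + 2^(2/3)*(-2 + sqrt(-4 + (2 - 9*sqrt(2))^2) + 9*sqrt(2))^(1/3))/12)*cos(2^(1/3)*sqrt(3)*z*(-2^(1/3)*(-2 + sqrt(-4 + (2 - 9*sqrt(2))^2) + 9*sqrt(2))^(1/3) + 2/(-2 + sqrt(-4 + (2 - 9*sqrt(2))^2) + 9*sqrt(2))^(1/3))/12) + C3*exp(z*(-2 + 2*2^(1/3)/(-2 + sqrt(-4 + (2 - 9*sqrt(2))^2) + 9*sqrt(2))^(1/3) + 2^(2/3)*(-2 + sqrt(-4 + (2 - 9*sqrt(2))^2) + 9*sqrt(2))^(1/3))/6) + 3*sqrt(2)/2


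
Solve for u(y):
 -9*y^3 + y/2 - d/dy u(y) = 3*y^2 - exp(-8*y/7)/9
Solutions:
 u(y) = C1 - 9*y^4/4 - y^3 + y^2/4 - 7*exp(-8*y/7)/72


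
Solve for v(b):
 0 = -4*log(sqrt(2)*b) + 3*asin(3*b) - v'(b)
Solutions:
 v(b) = C1 - 4*b*log(b) + 3*b*asin(3*b) - 2*b*log(2) + 4*b + sqrt(1 - 9*b^2)


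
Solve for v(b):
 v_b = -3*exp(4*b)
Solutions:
 v(b) = C1 - 3*exp(4*b)/4


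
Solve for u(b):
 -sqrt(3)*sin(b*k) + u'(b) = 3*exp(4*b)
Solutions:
 u(b) = C1 + 3*exp(4*b)/4 - sqrt(3)*cos(b*k)/k


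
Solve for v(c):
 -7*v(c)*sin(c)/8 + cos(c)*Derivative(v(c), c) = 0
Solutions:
 v(c) = C1/cos(c)^(7/8)


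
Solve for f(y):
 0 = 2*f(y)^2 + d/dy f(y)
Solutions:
 f(y) = 1/(C1 + 2*y)


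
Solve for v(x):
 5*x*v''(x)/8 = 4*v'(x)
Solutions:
 v(x) = C1 + C2*x^(37/5)


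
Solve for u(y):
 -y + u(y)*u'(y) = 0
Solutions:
 u(y) = -sqrt(C1 + y^2)
 u(y) = sqrt(C1 + y^2)


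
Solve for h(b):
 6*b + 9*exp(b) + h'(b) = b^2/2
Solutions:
 h(b) = C1 + b^3/6 - 3*b^2 - 9*exp(b)


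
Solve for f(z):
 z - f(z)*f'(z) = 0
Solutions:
 f(z) = -sqrt(C1 + z^2)
 f(z) = sqrt(C1 + z^2)


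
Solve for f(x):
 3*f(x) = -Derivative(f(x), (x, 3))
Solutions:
 f(x) = C3*exp(-3^(1/3)*x) + (C1*sin(3^(5/6)*x/2) + C2*cos(3^(5/6)*x/2))*exp(3^(1/3)*x/2)


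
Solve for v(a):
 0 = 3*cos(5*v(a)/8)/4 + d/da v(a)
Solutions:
 3*a/4 - 4*log(sin(5*v(a)/8) - 1)/5 + 4*log(sin(5*v(a)/8) + 1)/5 = C1


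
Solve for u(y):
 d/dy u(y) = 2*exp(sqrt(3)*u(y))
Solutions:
 u(y) = sqrt(3)*(2*log(-1/(C1 + 2*y)) - log(3))/6


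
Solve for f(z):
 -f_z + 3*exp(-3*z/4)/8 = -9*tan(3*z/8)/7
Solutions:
 f(z) = C1 + 12*log(tan(3*z/8)^2 + 1)/7 - exp(-3*z/4)/2


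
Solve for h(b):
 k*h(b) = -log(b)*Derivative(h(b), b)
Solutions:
 h(b) = C1*exp(-k*li(b))


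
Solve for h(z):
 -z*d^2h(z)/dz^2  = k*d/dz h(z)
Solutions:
 h(z) = C1 + z^(1 - re(k))*(C2*sin(log(z)*Abs(im(k))) + C3*cos(log(z)*im(k)))


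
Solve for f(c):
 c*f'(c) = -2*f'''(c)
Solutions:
 f(c) = C1 + Integral(C2*airyai(-2^(2/3)*c/2) + C3*airybi(-2^(2/3)*c/2), c)


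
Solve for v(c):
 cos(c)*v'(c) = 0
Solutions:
 v(c) = C1


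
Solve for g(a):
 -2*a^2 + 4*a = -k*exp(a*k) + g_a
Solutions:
 g(a) = C1 - 2*a^3/3 + 2*a^2 + exp(a*k)


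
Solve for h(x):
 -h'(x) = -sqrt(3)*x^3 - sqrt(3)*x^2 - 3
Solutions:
 h(x) = C1 + sqrt(3)*x^4/4 + sqrt(3)*x^3/3 + 3*x


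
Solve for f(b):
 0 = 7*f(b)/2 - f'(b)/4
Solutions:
 f(b) = C1*exp(14*b)


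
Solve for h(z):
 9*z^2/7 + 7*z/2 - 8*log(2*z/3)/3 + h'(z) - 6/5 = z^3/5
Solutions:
 h(z) = C1 + z^4/20 - 3*z^3/7 - 7*z^2/4 + 8*z*log(z)/3 - 8*z*log(3)/3 - 22*z/15 + 8*z*log(2)/3


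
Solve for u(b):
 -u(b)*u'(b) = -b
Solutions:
 u(b) = -sqrt(C1 + b^2)
 u(b) = sqrt(C1 + b^2)


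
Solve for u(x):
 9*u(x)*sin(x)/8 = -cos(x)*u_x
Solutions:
 u(x) = C1*cos(x)^(9/8)


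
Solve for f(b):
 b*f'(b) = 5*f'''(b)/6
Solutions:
 f(b) = C1 + Integral(C2*airyai(5^(2/3)*6^(1/3)*b/5) + C3*airybi(5^(2/3)*6^(1/3)*b/5), b)


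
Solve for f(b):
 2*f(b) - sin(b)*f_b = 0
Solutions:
 f(b) = C1*(cos(b) - 1)/(cos(b) + 1)


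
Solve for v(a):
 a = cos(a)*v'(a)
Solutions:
 v(a) = C1 + Integral(a/cos(a), a)


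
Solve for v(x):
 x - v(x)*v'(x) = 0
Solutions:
 v(x) = -sqrt(C1 + x^2)
 v(x) = sqrt(C1 + x^2)


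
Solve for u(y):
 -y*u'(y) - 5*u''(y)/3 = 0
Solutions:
 u(y) = C1 + C2*erf(sqrt(30)*y/10)


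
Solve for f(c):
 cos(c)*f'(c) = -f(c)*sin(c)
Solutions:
 f(c) = C1*cos(c)


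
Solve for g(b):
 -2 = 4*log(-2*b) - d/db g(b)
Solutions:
 g(b) = C1 + 4*b*log(-b) + 2*b*(-1 + 2*log(2))


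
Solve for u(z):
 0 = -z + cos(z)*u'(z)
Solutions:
 u(z) = C1 + Integral(z/cos(z), z)


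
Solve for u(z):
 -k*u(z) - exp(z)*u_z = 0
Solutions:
 u(z) = C1*exp(k*exp(-z))


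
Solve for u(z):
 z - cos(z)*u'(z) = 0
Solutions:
 u(z) = C1 + Integral(z/cos(z), z)


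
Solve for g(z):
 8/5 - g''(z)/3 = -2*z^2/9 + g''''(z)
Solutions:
 g(z) = C1 + C2*z + C3*sin(sqrt(3)*z/3) + C4*cos(sqrt(3)*z/3) + z^4/18 + 2*z^2/5


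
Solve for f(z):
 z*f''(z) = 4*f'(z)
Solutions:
 f(z) = C1 + C2*z^5


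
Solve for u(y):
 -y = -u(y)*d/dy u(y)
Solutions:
 u(y) = -sqrt(C1 + y^2)
 u(y) = sqrt(C1 + y^2)


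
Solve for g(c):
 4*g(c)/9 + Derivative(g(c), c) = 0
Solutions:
 g(c) = C1*exp(-4*c/9)


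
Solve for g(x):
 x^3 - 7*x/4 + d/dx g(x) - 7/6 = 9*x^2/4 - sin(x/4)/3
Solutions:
 g(x) = C1 - x^4/4 + 3*x^3/4 + 7*x^2/8 + 7*x/6 + 4*cos(x/4)/3


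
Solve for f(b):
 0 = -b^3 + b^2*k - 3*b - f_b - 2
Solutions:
 f(b) = C1 - b^4/4 + b^3*k/3 - 3*b^2/2 - 2*b


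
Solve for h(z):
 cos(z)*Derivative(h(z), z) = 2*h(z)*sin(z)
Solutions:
 h(z) = C1/cos(z)^2


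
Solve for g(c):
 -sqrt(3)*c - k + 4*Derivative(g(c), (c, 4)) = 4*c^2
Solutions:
 g(c) = C1 + C2*c + C3*c^2 + C4*c^3 + c^6/360 + sqrt(3)*c^5/480 + c^4*k/96


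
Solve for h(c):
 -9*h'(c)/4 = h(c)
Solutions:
 h(c) = C1*exp(-4*c/9)


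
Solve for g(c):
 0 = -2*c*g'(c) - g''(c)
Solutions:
 g(c) = C1 + C2*erf(c)


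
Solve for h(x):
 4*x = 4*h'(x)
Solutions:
 h(x) = C1 + x^2/2


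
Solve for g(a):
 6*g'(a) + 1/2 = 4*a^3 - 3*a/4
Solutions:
 g(a) = C1 + a^4/6 - a^2/16 - a/12


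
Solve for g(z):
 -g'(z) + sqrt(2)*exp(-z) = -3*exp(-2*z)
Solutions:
 g(z) = C1 - sqrt(2)*exp(-z) - 3*exp(-2*z)/2


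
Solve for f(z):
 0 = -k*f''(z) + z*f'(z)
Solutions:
 f(z) = C1 + C2*erf(sqrt(2)*z*sqrt(-1/k)/2)/sqrt(-1/k)


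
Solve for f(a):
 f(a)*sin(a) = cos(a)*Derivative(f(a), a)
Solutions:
 f(a) = C1/cos(a)


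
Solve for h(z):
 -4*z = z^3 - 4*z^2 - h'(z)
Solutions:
 h(z) = C1 + z^4/4 - 4*z^3/3 + 2*z^2


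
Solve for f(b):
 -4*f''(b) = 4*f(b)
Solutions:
 f(b) = C1*sin(b) + C2*cos(b)


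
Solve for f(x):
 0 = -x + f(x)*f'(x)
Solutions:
 f(x) = -sqrt(C1 + x^2)
 f(x) = sqrt(C1 + x^2)


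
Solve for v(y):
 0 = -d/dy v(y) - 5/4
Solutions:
 v(y) = C1 - 5*y/4


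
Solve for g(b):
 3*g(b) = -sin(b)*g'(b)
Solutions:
 g(b) = C1*(cos(b) + 1)^(3/2)/(cos(b) - 1)^(3/2)


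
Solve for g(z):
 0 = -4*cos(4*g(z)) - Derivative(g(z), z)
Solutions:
 g(z) = -asin((C1 + exp(32*z))/(C1 - exp(32*z)))/4 + pi/4
 g(z) = asin((C1 + exp(32*z))/(C1 - exp(32*z)))/4


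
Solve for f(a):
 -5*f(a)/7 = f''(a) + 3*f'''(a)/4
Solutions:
 f(a) = C1*exp(a*(-56 + 56*2^(2/3)*7^(1/3)/(9*sqrt(24945) + 1439)^(1/3) + 2^(1/3)*7^(2/3)*(9*sqrt(24945) + 1439)^(1/3))/126)*sin(14^(1/3)*sqrt(3)*a*(-7^(1/3)*(9*sqrt(24945) + 1439)^(1/3) + 56*2^(1/3)/(9*sqrt(24945) + 1439)^(1/3))/126) + C2*exp(a*(-56 + 56*2^(2/3)*7^(1/3)/(9*sqrt(24945) + 1439)^(1/3) + 2^(1/3)*7^(2/3)*(9*sqrt(24945) + 1439)^(1/3))/126)*cos(14^(1/3)*sqrt(3)*a*(-7^(1/3)*(9*sqrt(24945) + 1439)^(1/3) + 56*2^(1/3)/(9*sqrt(24945) + 1439)^(1/3))/126) + C3*exp(-a*(56*2^(2/3)*7^(1/3)/(9*sqrt(24945) + 1439)^(1/3) + 28 + 2^(1/3)*7^(2/3)*(9*sqrt(24945) + 1439)^(1/3))/63)


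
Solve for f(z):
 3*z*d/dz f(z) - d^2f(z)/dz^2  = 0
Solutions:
 f(z) = C1 + C2*erfi(sqrt(6)*z/2)


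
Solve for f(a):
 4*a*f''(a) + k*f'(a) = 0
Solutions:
 f(a) = C1 + a^(1 - re(k)/4)*(C2*sin(log(a)*Abs(im(k))/4) + C3*cos(log(a)*im(k)/4))


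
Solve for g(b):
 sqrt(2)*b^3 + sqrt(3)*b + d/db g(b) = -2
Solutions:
 g(b) = C1 - sqrt(2)*b^4/4 - sqrt(3)*b^2/2 - 2*b


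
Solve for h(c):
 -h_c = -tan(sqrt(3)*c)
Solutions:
 h(c) = C1 - sqrt(3)*log(cos(sqrt(3)*c))/3


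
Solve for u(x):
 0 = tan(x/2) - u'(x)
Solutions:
 u(x) = C1 - 2*log(cos(x/2))


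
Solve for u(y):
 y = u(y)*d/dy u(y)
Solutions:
 u(y) = -sqrt(C1 + y^2)
 u(y) = sqrt(C1 + y^2)


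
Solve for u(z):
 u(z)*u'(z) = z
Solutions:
 u(z) = -sqrt(C1 + z^2)
 u(z) = sqrt(C1 + z^2)


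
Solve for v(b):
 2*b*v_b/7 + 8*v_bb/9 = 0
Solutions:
 v(b) = C1 + C2*erf(3*sqrt(14)*b/28)


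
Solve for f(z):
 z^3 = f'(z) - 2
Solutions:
 f(z) = C1 + z^4/4 + 2*z


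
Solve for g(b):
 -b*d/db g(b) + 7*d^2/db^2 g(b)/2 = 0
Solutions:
 g(b) = C1 + C2*erfi(sqrt(7)*b/7)


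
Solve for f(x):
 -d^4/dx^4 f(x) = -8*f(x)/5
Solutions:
 f(x) = C1*exp(-10^(3/4)*x/5) + C2*exp(10^(3/4)*x/5) + C3*sin(10^(3/4)*x/5) + C4*cos(10^(3/4)*x/5)


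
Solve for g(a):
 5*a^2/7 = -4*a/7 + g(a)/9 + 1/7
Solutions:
 g(a) = 45*a^2/7 + 36*a/7 - 9/7


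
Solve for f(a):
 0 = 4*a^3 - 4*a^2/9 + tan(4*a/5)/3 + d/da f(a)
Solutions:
 f(a) = C1 - a^4 + 4*a^3/27 + 5*log(cos(4*a/5))/12


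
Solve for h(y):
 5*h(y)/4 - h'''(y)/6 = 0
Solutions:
 h(y) = C3*exp(15^(1/3)*2^(2/3)*y/2) + (C1*sin(2^(2/3)*3^(5/6)*5^(1/3)*y/4) + C2*cos(2^(2/3)*3^(5/6)*5^(1/3)*y/4))*exp(-15^(1/3)*2^(2/3)*y/4)


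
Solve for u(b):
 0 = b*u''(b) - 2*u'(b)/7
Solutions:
 u(b) = C1 + C2*b^(9/7)


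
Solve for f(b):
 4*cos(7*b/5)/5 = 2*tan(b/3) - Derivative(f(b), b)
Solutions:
 f(b) = C1 - 6*log(cos(b/3)) - 4*sin(7*b/5)/7


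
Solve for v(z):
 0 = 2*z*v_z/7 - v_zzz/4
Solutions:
 v(z) = C1 + Integral(C2*airyai(2*7^(2/3)*z/7) + C3*airybi(2*7^(2/3)*z/7), z)


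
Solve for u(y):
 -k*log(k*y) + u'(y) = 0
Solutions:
 u(y) = C1 + k*y*log(k*y) - k*y


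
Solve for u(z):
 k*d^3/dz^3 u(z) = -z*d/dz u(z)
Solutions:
 u(z) = C1 + Integral(C2*airyai(z*(-1/k)^(1/3)) + C3*airybi(z*(-1/k)^(1/3)), z)


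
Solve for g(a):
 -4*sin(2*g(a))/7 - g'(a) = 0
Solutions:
 4*a/7 + log(cos(2*g(a)) - 1)/4 - log(cos(2*g(a)) + 1)/4 = C1


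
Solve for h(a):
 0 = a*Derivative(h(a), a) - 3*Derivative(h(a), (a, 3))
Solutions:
 h(a) = C1 + Integral(C2*airyai(3^(2/3)*a/3) + C3*airybi(3^(2/3)*a/3), a)


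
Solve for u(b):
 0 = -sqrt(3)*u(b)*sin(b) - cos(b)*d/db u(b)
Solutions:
 u(b) = C1*cos(b)^(sqrt(3))


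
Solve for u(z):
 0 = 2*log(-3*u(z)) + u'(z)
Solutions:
 Integral(1/(log(-_y) + log(3)), (_y, u(z)))/2 = C1 - z


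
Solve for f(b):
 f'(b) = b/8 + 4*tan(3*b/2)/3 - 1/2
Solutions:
 f(b) = C1 + b^2/16 - b/2 - 8*log(cos(3*b/2))/9


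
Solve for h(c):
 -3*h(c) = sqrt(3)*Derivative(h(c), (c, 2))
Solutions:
 h(c) = C1*sin(3^(1/4)*c) + C2*cos(3^(1/4)*c)


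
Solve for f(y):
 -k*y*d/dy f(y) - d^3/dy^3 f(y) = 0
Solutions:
 f(y) = C1 + Integral(C2*airyai(y*(-k)^(1/3)) + C3*airybi(y*(-k)^(1/3)), y)


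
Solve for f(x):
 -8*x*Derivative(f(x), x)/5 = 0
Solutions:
 f(x) = C1


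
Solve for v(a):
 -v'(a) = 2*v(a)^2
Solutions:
 v(a) = 1/(C1 + 2*a)


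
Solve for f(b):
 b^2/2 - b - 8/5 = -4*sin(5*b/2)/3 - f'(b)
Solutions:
 f(b) = C1 - b^3/6 + b^2/2 + 8*b/5 + 8*cos(5*b/2)/15


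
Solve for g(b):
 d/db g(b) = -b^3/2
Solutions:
 g(b) = C1 - b^4/8


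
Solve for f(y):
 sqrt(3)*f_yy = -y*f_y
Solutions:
 f(y) = C1 + C2*erf(sqrt(2)*3^(3/4)*y/6)


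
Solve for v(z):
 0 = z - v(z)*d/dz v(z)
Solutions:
 v(z) = -sqrt(C1 + z^2)
 v(z) = sqrt(C1 + z^2)


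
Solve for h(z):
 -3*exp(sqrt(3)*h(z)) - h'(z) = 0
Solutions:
 h(z) = sqrt(3)*(2*log(1/(C1 + 3*z)) - log(3))/6


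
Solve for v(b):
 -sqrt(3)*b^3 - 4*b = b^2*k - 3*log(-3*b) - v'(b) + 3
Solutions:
 v(b) = C1 + sqrt(3)*b^4/4 + b^3*k/3 + 2*b^2 - 3*b*log(-b) + 3*b*(2 - log(3))


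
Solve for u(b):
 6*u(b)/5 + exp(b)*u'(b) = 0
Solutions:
 u(b) = C1*exp(6*exp(-b)/5)


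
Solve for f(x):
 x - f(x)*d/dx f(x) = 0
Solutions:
 f(x) = -sqrt(C1 + x^2)
 f(x) = sqrt(C1 + x^2)


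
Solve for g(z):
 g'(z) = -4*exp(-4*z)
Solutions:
 g(z) = C1 + exp(-4*z)


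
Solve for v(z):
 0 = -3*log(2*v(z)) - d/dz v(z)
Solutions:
 Integral(1/(log(_y) + log(2)), (_y, v(z)))/3 = C1 - z


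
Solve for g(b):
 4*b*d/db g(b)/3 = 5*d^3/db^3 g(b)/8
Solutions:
 g(b) = C1 + Integral(C2*airyai(2*30^(2/3)*b/15) + C3*airybi(2*30^(2/3)*b/15), b)


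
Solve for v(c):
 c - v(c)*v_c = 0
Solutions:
 v(c) = -sqrt(C1 + c^2)
 v(c) = sqrt(C1 + c^2)


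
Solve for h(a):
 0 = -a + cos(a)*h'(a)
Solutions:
 h(a) = C1 + Integral(a/cos(a), a)


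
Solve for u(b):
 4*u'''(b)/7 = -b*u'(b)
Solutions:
 u(b) = C1 + Integral(C2*airyai(-14^(1/3)*b/2) + C3*airybi(-14^(1/3)*b/2), b)


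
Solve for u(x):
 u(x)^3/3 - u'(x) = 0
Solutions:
 u(x) = -sqrt(6)*sqrt(-1/(C1 + x))/2
 u(x) = sqrt(6)*sqrt(-1/(C1 + x))/2


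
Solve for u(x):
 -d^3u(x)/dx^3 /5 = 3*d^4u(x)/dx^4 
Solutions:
 u(x) = C1 + C2*x + C3*x^2 + C4*exp(-x/15)


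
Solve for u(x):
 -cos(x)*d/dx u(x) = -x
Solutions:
 u(x) = C1 + Integral(x/cos(x), x)


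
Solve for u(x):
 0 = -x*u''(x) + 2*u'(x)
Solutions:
 u(x) = C1 + C2*x^3


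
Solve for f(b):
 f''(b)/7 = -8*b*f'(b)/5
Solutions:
 f(b) = C1 + C2*erf(2*sqrt(35)*b/5)


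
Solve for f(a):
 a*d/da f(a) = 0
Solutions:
 f(a) = C1


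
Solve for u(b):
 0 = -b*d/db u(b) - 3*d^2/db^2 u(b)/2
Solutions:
 u(b) = C1 + C2*erf(sqrt(3)*b/3)


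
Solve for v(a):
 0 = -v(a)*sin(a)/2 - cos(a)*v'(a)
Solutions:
 v(a) = C1*sqrt(cos(a))


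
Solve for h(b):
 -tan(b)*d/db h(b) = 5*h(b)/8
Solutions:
 h(b) = C1/sin(b)^(5/8)


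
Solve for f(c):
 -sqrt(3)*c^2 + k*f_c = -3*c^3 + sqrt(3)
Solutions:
 f(c) = C1 - 3*c^4/(4*k) + sqrt(3)*c^3/(3*k) + sqrt(3)*c/k


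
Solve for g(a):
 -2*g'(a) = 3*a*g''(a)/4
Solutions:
 g(a) = C1 + C2/a^(5/3)


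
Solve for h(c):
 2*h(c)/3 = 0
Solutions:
 h(c) = 0


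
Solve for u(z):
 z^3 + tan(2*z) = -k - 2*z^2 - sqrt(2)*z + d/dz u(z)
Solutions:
 u(z) = C1 + k*z + z^4/4 + 2*z^3/3 + sqrt(2)*z^2/2 - log(cos(2*z))/2


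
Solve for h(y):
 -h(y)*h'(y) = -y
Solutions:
 h(y) = -sqrt(C1 + y^2)
 h(y) = sqrt(C1 + y^2)


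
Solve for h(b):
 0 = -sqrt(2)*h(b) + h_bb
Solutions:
 h(b) = C1*exp(-2^(1/4)*b) + C2*exp(2^(1/4)*b)


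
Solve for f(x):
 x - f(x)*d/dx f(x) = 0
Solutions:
 f(x) = -sqrt(C1 + x^2)
 f(x) = sqrt(C1 + x^2)


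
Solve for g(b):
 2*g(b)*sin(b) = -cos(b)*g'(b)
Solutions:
 g(b) = C1*cos(b)^2


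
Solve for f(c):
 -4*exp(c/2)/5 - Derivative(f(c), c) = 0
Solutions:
 f(c) = C1 - 8*exp(c/2)/5


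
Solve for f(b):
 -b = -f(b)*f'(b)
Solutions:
 f(b) = -sqrt(C1 + b^2)
 f(b) = sqrt(C1 + b^2)


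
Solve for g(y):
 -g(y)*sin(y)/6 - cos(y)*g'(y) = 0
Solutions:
 g(y) = C1*cos(y)^(1/6)


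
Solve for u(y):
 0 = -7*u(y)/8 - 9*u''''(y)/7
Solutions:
 u(y) = (C1*sin(2^(3/4)*sqrt(21)*y/12) + C2*cos(2^(3/4)*sqrt(21)*y/12))*exp(-2^(3/4)*sqrt(21)*y/12) + (C3*sin(2^(3/4)*sqrt(21)*y/12) + C4*cos(2^(3/4)*sqrt(21)*y/12))*exp(2^(3/4)*sqrt(21)*y/12)


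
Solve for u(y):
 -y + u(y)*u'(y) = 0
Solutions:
 u(y) = -sqrt(C1 + y^2)
 u(y) = sqrt(C1 + y^2)


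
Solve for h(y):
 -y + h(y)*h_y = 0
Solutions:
 h(y) = -sqrt(C1 + y^2)
 h(y) = sqrt(C1 + y^2)


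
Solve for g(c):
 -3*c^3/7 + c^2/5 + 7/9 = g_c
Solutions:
 g(c) = C1 - 3*c^4/28 + c^3/15 + 7*c/9


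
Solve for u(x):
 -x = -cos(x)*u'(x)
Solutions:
 u(x) = C1 + Integral(x/cos(x), x)


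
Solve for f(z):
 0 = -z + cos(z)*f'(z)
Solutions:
 f(z) = C1 + Integral(z/cos(z), z)


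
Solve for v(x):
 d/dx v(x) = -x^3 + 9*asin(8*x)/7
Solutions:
 v(x) = C1 - x^4/4 + 9*x*asin(8*x)/7 + 9*sqrt(1 - 64*x^2)/56


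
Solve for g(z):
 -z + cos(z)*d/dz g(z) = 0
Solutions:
 g(z) = C1 + Integral(z/cos(z), z)


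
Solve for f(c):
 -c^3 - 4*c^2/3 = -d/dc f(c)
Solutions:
 f(c) = C1 + c^4/4 + 4*c^3/9


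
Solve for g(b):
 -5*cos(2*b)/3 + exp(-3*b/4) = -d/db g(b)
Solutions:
 g(b) = C1 + 5*sin(2*b)/6 + 4*exp(-3*b/4)/3


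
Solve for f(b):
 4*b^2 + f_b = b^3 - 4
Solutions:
 f(b) = C1 + b^4/4 - 4*b^3/3 - 4*b


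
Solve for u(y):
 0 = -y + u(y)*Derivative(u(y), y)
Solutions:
 u(y) = -sqrt(C1 + y^2)
 u(y) = sqrt(C1 + y^2)


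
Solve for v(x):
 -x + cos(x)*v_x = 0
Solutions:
 v(x) = C1 + Integral(x/cos(x), x)


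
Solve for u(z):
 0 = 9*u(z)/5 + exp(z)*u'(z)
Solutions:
 u(z) = C1*exp(9*exp(-z)/5)


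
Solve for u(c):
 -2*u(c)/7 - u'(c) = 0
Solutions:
 u(c) = C1*exp(-2*c/7)


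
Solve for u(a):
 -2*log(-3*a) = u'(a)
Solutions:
 u(a) = C1 - 2*a*log(-a) + 2*a*(1 - log(3))


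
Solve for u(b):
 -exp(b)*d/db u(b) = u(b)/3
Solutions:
 u(b) = C1*exp(exp(-b)/3)


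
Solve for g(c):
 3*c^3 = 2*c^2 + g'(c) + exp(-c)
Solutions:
 g(c) = C1 + 3*c^4/4 - 2*c^3/3 + exp(-c)


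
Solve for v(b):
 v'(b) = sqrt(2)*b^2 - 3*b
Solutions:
 v(b) = C1 + sqrt(2)*b^3/3 - 3*b^2/2


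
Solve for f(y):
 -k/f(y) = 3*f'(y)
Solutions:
 f(y) = -sqrt(C1 - 6*k*y)/3
 f(y) = sqrt(C1 - 6*k*y)/3


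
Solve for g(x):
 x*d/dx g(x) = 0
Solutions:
 g(x) = C1


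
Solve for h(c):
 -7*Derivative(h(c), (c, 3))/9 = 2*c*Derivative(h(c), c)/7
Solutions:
 h(c) = C1 + Integral(C2*airyai(-126^(1/3)*c/7) + C3*airybi(-126^(1/3)*c/7), c)


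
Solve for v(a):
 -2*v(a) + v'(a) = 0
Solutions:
 v(a) = C1*exp(2*a)


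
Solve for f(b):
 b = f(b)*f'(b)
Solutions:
 f(b) = -sqrt(C1 + b^2)
 f(b) = sqrt(C1 + b^2)


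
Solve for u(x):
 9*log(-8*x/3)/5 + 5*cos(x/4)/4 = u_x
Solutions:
 u(x) = C1 + 9*x*log(-x)/5 - 9*x*log(3)/5 - 9*x/5 + 27*x*log(2)/5 + 5*sin(x/4)


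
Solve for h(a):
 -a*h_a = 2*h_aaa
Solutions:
 h(a) = C1 + Integral(C2*airyai(-2^(2/3)*a/2) + C3*airybi(-2^(2/3)*a/2), a)


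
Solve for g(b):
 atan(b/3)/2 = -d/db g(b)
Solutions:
 g(b) = C1 - b*atan(b/3)/2 + 3*log(b^2 + 9)/4


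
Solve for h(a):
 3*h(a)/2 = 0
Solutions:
 h(a) = 0


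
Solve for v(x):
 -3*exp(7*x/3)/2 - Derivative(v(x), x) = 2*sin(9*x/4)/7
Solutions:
 v(x) = C1 - 9*exp(7*x/3)/14 + 8*cos(9*x/4)/63


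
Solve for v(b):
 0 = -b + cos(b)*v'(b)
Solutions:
 v(b) = C1 + Integral(b/cos(b), b)


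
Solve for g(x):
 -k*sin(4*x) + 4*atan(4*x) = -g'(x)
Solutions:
 g(x) = C1 - k*cos(4*x)/4 - 4*x*atan(4*x) + log(16*x^2 + 1)/2


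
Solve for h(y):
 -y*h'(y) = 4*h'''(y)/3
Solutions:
 h(y) = C1 + Integral(C2*airyai(-6^(1/3)*y/2) + C3*airybi(-6^(1/3)*y/2), y)


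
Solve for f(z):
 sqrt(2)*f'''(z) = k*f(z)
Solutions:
 f(z) = C1*exp(2^(5/6)*k^(1/3)*z/2) + C2*exp(2^(5/6)*k^(1/3)*z*(-1 + sqrt(3)*I)/4) + C3*exp(-2^(5/6)*k^(1/3)*z*(1 + sqrt(3)*I)/4)


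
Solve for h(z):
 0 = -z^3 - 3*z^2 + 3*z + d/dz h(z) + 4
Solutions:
 h(z) = C1 + z^4/4 + z^3 - 3*z^2/2 - 4*z


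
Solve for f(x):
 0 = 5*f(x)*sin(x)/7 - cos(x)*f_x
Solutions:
 f(x) = C1/cos(x)^(5/7)


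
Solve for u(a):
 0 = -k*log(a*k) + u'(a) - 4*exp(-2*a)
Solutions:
 u(a) = C1 + a*k*log(a*k) - a*k - 2*exp(-2*a)


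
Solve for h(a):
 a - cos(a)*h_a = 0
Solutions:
 h(a) = C1 + Integral(a/cos(a), a)


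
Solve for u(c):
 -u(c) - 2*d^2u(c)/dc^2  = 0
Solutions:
 u(c) = C1*sin(sqrt(2)*c/2) + C2*cos(sqrt(2)*c/2)


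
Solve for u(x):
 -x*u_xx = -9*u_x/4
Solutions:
 u(x) = C1 + C2*x^(13/4)


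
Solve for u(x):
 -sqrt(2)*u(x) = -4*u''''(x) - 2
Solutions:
 u(x) = C1*exp(-2^(5/8)*x/2) + C2*exp(2^(5/8)*x/2) + C3*sin(2^(5/8)*x/2) + C4*cos(2^(5/8)*x/2) + sqrt(2)


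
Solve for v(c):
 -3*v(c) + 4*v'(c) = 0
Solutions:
 v(c) = C1*exp(3*c/4)


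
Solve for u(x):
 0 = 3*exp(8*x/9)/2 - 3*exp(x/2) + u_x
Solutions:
 u(x) = C1 - 27*exp(8*x/9)/16 + 6*exp(x/2)


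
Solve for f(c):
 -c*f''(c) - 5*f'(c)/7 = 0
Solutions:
 f(c) = C1 + C2*c^(2/7)


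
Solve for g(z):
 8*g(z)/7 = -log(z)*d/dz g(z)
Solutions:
 g(z) = C1*exp(-8*li(z)/7)


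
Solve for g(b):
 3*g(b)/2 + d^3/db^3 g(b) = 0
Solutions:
 g(b) = C3*exp(-2^(2/3)*3^(1/3)*b/2) + (C1*sin(2^(2/3)*3^(5/6)*b/4) + C2*cos(2^(2/3)*3^(5/6)*b/4))*exp(2^(2/3)*3^(1/3)*b/4)


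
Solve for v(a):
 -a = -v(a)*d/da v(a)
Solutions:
 v(a) = -sqrt(C1 + a^2)
 v(a) = sqrt(C1 + a^2)


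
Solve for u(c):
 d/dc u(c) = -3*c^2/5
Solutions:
 u(c) = C1 - c^3/5


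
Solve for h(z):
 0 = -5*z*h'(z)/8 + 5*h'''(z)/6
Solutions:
 h(z) = C1 + Integral(C2*airyai(6^(1/3)*z/2) + C3*airybi(6^(1/3)*z/2), z)


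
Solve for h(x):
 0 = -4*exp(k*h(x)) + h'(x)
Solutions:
 h(x) = Piecewise((log(-1/(C1*k + 4*k*x))/k, Ne(k, 0)), (nan, True))
 h(x) = Piecewise((C1 + 4*x, Eq(k, 0)), (nan, True))


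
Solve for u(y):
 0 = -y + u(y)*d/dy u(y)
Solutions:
 u(y) = -sqrt(C1 + y^2)
 u(y) = sqrt(C1 + y^2)


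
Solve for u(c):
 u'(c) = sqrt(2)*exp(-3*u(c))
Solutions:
 u(c) = log(C1 + 3*sqrt(2)*c)/3
 u(c) = log((-3^(1/3) - 3^(5/6)*I)*(C1 + sqrt(2)*c)^(1/3)/2)
 u(c) = log((-3^(1/3) + 3^(5/6)*I)*(C1 + sqrt(2)*c)^(1/3)/2)


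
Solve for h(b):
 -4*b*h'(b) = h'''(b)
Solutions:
 h(b) = C1 + Integral(C2*airyai(-2^(2/3)*b) + C3*airybi(-2^(2/3)*b), b)


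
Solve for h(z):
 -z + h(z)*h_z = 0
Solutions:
 h(z) = -sqrt(C1 + z^2)
 h(z) = sqrt(C1 + z^2)


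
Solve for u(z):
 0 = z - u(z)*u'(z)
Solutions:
 u(z) = -sqrt(C1 + z^2)
 u(z) = sqrt(C1 + z^2)


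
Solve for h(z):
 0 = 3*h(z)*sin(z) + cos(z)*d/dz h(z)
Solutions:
 h(z) = C1*cos(z)^3


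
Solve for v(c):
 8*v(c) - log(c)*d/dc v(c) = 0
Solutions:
 v(c) = C1*exp(8*li(c))


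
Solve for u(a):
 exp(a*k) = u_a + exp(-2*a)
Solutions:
 u(a) = C1 + exp(-2*a)/2 + exp(a*k)/k


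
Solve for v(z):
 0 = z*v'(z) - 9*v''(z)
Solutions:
 v(z) = C1 + C2*erfi(sqrt(2)*z/6)


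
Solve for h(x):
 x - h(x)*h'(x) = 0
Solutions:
 h(x) = -sqrt(C1 + x^2)
 h(x) = sqrt(C1 + x^2)


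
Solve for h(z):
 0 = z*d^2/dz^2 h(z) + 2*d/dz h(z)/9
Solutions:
 h(z) = C1 + C2*z^(7/9)


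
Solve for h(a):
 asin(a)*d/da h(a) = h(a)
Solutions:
 h(a) = C1*exp(Integral(1/asin(a), a))


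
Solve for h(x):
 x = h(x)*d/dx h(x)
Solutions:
 h(x) = -sqrt(C1 + x^2)
 h(x) = sqrt(C1 + x^2)


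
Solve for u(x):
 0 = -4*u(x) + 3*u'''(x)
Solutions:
 u(x) = C3*exp(6^(2/3)*x/3) + (C1*sin(2^(2/3)*3^(1/6)*x/2) + C2*cos(2^(2/3)*3^(1/6)*x/2))*exp(-6^(2/3)*x/6)


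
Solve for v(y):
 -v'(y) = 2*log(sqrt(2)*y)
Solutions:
 v(y) = C1 - 2*y*log(y) - y*log(2) + 2*y


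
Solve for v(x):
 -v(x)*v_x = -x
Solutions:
 v(x) = -sqrt(C1 + x^2)
 v(x) = sqrt(C1 + x^2)


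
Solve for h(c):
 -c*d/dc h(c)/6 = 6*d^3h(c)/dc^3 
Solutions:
 h(c) = C1 + Integral(C2*airyai(-6^(1/3)*c/6) + C3*airybi(-6^(1/3)*c/6), c)


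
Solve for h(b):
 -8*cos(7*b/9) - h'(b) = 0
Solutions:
 h(b) = C1 - 72*sin(7*b/9)/7


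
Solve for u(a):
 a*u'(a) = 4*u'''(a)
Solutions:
 u(a) = C1 + Integral(C2*airyai(2^(1/3)*a/2) + C3*airybi(2^(1/3)*a/2), a)


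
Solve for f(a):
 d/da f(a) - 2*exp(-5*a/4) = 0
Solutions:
 f(a) = C1 - 8*exp(-5*a/4)/5


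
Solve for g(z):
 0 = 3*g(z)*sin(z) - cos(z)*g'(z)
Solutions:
 g(z) = C1/cos(z)^3


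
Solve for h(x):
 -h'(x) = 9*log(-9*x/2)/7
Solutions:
 h(x) = C1 - 9*x*log(-x)/7 + 9*x*(-2*log(3) + log(2) + 1)/7


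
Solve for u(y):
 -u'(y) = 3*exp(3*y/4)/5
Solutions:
 u(y) = C1 - 4*exp(3*y/4)/5


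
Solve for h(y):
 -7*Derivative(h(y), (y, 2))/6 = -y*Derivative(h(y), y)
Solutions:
 h(y) = C1 + C2*erfi(sqrt(21)*y/7)


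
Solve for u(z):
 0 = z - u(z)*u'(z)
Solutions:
 u(z) = -sqrt(C1 + z^2)
 u(z) = sqrt(C1 + z^2)


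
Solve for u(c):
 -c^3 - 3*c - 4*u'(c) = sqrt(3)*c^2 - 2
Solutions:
 u(c) = C1 - c^4/16 - sqrt(3)*c^3/12 - 3*c^2/8 + c/2


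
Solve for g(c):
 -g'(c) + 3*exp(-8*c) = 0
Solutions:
 g(c) = C1 - 3*exp(-8*c)/8


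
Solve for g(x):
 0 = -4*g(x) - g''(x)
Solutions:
 g(x) = C1*sin(2*x) + C2*cos(2*x)


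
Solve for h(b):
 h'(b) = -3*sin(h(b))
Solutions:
 h(b) = -acos((-C1 - exp(6*b))/(C1 - exp(6*b))) + 2*pi
 h(b) = acos((-C1 - exp(6*b))/(C1 - exp(6*b)))


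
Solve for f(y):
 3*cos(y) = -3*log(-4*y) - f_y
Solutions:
 f(y) = C1 - 3*y*log(-y) - 6*y*log(2) + 3*y - 3*sin(y)


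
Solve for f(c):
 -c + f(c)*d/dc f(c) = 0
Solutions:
 f(c) = -sqrt(C1 + c^2)
 f(c) = sqrt(C1 + c^2)


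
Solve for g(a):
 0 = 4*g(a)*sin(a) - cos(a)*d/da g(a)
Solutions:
 g(a) = C1/cos(a)^4


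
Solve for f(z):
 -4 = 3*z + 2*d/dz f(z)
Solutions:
 f(z) = C1 - 3*z^2/4 - 2*z


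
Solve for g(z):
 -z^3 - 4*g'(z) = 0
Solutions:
 g(z) = C1 - z^4/16


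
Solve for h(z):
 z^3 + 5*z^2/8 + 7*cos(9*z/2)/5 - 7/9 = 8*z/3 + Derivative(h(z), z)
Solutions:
 h(z) = C1 + z^4/4 + 5*z^3/24 - 4*z^2/3 - 7*z/9 + 14*sin(9*z/2)/45


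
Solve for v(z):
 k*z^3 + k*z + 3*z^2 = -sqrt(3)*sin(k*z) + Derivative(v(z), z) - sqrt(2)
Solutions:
 v(z) = C1 + k*z^4/4 + k*z^2/2 + z^3 + sqrt(2)*z - sqrt(3)*cos(k*z)/k


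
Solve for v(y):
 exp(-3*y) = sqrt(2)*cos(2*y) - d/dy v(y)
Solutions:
 v(y) = C1 + sqrt(2)*sin(2*y)/2 + exp(-3*y)/3


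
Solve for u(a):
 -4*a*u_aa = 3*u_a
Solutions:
 u(a) = C1 + C2*a^(1/4)


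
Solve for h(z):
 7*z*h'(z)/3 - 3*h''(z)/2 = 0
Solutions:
 h(z) = C1 + C2*erfi(sqrt(7)*z/3)


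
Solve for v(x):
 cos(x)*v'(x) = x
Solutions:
 v(x) = C1 + Integral(x/cos(x), x)


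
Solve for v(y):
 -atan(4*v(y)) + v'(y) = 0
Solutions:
 Integral(1/atan(4*_y), (_y, v(y))) = C1 + y


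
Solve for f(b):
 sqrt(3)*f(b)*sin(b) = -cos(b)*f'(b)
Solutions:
 f(b) = C1*cos(b)^(sqrt(3))


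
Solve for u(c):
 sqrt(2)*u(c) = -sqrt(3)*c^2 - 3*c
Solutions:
 u(c) = c*(-sqrt(6)*c - 3*sqrt(2))/2


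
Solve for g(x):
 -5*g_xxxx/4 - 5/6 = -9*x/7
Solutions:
 g(x) = C1 + C2*x + C3*x^2 + C4*x^3 + 3*x^5/350 - x^4/36


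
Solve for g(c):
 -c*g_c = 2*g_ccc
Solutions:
 g(c) = C1 + Integral(C2*airyai(-2^(2/3)*c/2) + C3*airybi(-2^(2/3)*c/2), c)


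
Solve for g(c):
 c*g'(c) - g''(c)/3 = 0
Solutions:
 g(c) = C1 + C2*erfi(sqrt(6)*c/2)


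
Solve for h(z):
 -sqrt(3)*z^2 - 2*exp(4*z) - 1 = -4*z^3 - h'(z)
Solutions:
 h(z) = C1 - z^4 + sqrt(3)*z^3/3 + z + exp(4*z)/2


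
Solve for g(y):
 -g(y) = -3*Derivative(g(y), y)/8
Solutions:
 g(y) = C1*exp(8*y/3)


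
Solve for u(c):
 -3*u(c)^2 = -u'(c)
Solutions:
 u(c) = -1/(C1 + 3*c)


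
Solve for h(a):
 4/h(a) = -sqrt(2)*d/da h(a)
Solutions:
 h(a) = -sqrt(C1 - 4*sqrt(2)*a)
 h(a) = sqrt(C1 - 4*sqrt(2)*a)


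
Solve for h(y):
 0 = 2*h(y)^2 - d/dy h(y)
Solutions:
 h(y) = -1/(C1 + 2*y)


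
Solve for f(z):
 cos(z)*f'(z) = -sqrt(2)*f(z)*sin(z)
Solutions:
 f(z) = C1*cos(z)^(sqrt(2))


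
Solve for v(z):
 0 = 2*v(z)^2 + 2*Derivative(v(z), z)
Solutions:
 v(z) = 1/(C1 + z)


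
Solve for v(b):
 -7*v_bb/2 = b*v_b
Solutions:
 v(b) = C1 + C2*erf(sqrt(7)*b/7)


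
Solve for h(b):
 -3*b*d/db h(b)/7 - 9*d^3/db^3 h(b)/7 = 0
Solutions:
 h(b) = C1 + Integral(C2*airyai(-3^(2/3)*b/3) + C3*airybi(-3^(2/3)*b/3), b)


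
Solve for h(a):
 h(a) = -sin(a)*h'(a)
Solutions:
 h(a) = C1*sqrt(cos(a) + 1)/sqrt(cos(a) - 1)


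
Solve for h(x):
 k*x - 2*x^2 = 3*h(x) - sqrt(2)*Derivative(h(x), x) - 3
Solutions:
 h(x) = C1*exp(3*sqrt(2)*x/2) + k*x/3 + sqrt(2)*k/9 - 2*x^2/3 - 4*sqrt(2)*x/9 + 19/27


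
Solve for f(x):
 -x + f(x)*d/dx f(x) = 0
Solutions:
 f(x) = -sqrt(C1 + x^2)
 f(x) = sqrt(C1 + x^2)


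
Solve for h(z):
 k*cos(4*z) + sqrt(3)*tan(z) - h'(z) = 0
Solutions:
 h(z) = C1 + k*sin(4*z)/4 - sqrt(3)*log(cos(z))


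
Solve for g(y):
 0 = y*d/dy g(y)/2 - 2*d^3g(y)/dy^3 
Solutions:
 g(y) = C1 + Integral(C2*airyai(2^(1/3)*y/2) + C3*airybi(2^(1/3)*y/2), y)


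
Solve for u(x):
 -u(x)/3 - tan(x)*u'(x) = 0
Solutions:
 u(x) = C1/sin(x)^(1/3)


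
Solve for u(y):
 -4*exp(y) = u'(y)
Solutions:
 u(y) = C1 - 4*exp(y)


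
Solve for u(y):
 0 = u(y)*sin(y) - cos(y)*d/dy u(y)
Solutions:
 u(y) = C1/cos(y)


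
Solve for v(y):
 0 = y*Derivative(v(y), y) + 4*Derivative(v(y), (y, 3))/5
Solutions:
 v(y) = C1 + Integral(C2*airyai(-10^(1/3)*y/2) + C3*airybi(-10^(1/3)*y/2), y)


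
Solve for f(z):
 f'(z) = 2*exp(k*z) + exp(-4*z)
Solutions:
 f(z) = C1 - exp(-4*z)/4 + 2*exp(k*z)/k


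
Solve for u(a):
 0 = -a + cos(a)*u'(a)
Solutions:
 u(a) = C1 + Integral(a/cos(a), a)


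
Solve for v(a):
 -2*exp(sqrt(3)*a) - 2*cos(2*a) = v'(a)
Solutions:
 v(a) = C1 - 2*sqrt(3)*exp(sqrt(3)*a)/3 - sin(2*a)


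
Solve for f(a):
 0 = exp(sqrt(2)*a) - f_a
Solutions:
 f(a) = C1 + sqrt(2)*exp(sqrt(2)*a)/2


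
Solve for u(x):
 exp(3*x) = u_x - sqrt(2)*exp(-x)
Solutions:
 u(x) = C1 + exp(3*x)/3 - sqrt(2)*exp(-x)


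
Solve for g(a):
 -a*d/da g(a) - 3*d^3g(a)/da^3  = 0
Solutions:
 g(a) = C1 + Integral(C2*airyai(-3^(2/3)*a/3) + C3*airybi(-3^(2/3)*a/3), a)


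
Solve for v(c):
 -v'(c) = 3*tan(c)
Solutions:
 v(c) = C1 + 3*log(cos(c))


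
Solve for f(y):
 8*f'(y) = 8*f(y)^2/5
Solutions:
 f(y) = -5/(C1 + y)


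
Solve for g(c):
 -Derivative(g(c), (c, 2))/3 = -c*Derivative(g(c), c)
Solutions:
 g(c) = C1 + C2*erfi(sqrt(6)*c/2)


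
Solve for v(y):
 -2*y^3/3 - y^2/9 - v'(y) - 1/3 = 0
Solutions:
 v(y) = C1 - y^4/6 - y^3/27 - y/3


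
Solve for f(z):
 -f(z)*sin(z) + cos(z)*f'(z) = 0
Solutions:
 f(z) = C1/cos(z)


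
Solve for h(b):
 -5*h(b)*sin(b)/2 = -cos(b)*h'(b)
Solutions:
 h(b) = C1/cos(b)^(5/2)


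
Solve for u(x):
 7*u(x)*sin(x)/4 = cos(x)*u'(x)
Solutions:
 u(x) = C1/cos(x)^(7/4)


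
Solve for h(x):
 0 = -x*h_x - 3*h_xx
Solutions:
 h(x) = C1 + C2*erf(sqrt(6)*x/6)


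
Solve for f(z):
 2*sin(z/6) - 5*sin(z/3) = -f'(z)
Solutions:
 f(z) = C1 + 12*cos(z/6) - 15*cos(z/3)


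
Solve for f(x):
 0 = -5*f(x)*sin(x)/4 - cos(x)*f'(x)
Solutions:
 f(x) = C1*cos(x)^(5/4)


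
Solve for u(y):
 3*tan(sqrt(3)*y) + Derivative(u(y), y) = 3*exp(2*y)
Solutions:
 u(y) = C1 + 3*exp(2*y)/2 + sqrt(3)*log(cos(sqrt(3)*y))


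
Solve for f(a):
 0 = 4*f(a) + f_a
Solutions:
 f(a) = C1*exp(-4*a)


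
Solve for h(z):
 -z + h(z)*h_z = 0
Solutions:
 h(z) = -sqrt(C1 + z^2)
 h(z) = sqrt(C1 + z^2)


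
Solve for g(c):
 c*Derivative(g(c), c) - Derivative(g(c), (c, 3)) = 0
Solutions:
 g(c) = C1 + Integral(C2*airyai(c) + C3*airybi(c), c)


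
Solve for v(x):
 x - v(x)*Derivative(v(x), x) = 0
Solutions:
 v(x) = -sqrt(C1 + x^2)
 v(x) = sqrt(C1 + x^2)


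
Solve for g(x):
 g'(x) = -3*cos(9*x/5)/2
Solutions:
 g(x) = C1 - 5*sin(9*x/5)/6


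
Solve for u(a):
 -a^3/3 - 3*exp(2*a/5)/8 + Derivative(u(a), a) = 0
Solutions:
 u(a) = C1 + a^4/12 + 15*exp(2*a/5)/16


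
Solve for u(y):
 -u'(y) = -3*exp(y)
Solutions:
 u(y) = C1 + 3*exp(y)


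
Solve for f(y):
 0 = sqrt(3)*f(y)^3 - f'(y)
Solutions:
 f(y) = -sqrt(2)*sqrt(-1/(C1 + sqrt(3)*y))/2
 f(y) = sqrt(2)*sqrt(-1/(C1 + sqrt(3)*y))/2


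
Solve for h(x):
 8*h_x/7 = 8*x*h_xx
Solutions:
 h(x) = C1 + C2*x^(8/7)


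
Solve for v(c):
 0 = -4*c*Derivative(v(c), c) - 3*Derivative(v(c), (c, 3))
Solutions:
 v(c) = C1 + Integral(C2*airyai(-6^(2/3)*c/3) + C3*airybi(-6^(2/3)*c/3), c)


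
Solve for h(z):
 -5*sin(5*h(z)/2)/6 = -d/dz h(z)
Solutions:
 -5*z/6 + log(cos(5*h(z)/2) - 1)/5 - log(cos(5*h(z)/2) + 1)/5 = C1


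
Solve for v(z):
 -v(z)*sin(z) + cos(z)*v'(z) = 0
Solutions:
 v(z) = C1/cos(z)


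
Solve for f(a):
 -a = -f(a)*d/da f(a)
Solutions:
 f(a) = -sqrt(C1 + a^2)
 f(a) = sqrt(C1 + a^2)


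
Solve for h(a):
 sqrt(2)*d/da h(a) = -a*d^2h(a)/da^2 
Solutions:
 h(a) = C1 + C2*a^(1 - sqrt(2))


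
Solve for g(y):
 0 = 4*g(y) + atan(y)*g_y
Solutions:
 g(y) = C1*exp(-4*Integral(1/atan(y), y))


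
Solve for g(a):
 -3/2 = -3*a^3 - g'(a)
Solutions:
 g(a) = C1 - 3*a^4/4 + 3*a/2
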